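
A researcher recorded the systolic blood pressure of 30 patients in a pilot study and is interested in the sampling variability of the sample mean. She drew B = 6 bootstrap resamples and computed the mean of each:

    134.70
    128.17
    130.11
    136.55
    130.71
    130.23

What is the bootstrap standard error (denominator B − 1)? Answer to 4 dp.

Bootstrap SE is the standard deviation of the 6 replicate means.
Mean of replicates: (134.70 + 128.17 + 130.11 + 136.55 + 130.71 + 130.23) / 6 = 790.47000 / 6 = 131.74500
Sum of squared deviations: (+2.95500)² + (−3.57500)² + (−1.63500)² + (+4.80500)² + (−1.03500)² + (−1.51500)² = 50.64035
Variance = 50.64035 / 5 = 10.12807
SE* = √10.12807

SE* = 3.1825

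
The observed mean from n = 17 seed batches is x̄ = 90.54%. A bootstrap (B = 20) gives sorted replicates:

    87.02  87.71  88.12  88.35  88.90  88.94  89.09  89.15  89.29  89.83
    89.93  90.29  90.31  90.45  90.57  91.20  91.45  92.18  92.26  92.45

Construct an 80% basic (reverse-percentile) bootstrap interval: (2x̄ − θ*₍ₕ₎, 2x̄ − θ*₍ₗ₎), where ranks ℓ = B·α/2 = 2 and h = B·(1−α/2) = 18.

Percentile endpoints at ranks 2 and 18: θ*₍2₎ = 87.71, θ*₍18₎ = 92.18.
Basic interval reflects these around x̄:
  lower = 2 × 90.54 − 92.18 = 88.90
  upper = 2 × 90.54 − 87.71 = 93.37

(88.90, 93.37)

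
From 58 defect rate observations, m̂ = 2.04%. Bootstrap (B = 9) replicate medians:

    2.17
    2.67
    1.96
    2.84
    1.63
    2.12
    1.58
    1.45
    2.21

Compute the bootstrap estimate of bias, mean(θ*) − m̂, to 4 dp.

bias = +0.0300

mean(θ*) = (2.17 + 2.67 + 1.96 + 2.84 + 1.63 + 2.12 + 1.58 + 1.45 + 2.21) / 9 = 2.07000
bias = 2.07000 − 2.04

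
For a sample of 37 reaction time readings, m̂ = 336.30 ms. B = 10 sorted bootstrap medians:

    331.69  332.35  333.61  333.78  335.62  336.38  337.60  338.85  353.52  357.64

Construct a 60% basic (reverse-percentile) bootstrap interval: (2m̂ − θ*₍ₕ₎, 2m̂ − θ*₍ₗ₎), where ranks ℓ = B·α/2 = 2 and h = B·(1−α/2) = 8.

(333.75, 340.25)

Percentile endpoints at ranks 2 and 8: θ*₍2₎ = 332.35, θ*₍8₎ = 338.85.
Basic interval reflects these around m̂:
  lower = 2 × 336.30 − 338.85 = 333.75
  upper = 2 × 336.30 − 332.35 = 340.25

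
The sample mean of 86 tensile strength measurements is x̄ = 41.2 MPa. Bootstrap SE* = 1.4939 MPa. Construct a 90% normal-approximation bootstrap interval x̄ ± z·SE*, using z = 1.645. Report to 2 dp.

Margin = 1.645 × 1.4939 = 2.457
Interval: 41.2 ± 2.457

(38.74, 43.66)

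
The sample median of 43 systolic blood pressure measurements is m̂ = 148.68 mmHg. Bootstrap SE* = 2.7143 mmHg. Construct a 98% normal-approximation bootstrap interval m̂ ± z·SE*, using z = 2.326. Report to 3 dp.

Margin = 2.326 × 2.7143 = 6.3135
Interval: 148.68 ± 6.3135

(142.367, 154.993)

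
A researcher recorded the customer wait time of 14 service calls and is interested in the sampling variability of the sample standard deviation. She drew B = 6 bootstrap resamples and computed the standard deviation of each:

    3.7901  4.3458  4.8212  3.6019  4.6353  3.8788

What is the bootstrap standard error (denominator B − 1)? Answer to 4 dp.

SE* = 0.4945

Bootstrap SE is the standard deviation of the 6 replicate standard deviations.
Mean of replicates: (3.7901 + 4.3458 + 4.8212 + 3.6019 + 4.6353 + 3.8788) / 6 = 25.07310 / 6 = 4.17885
Sum of squared deviations: (−0.38875)² + (+0.16695)² + (+0.64235)² + (−0.57695)² + (+0.45645)² + (−0.30005)² = 1.22286
Variance = 1.22286 / 5 = 0.24457
SE* = √0.24457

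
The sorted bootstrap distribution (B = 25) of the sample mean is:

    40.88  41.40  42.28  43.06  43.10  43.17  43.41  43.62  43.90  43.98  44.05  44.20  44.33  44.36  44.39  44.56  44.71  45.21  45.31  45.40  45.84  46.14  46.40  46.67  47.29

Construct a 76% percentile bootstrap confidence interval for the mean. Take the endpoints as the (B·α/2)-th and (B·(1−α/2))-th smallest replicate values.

(42.28, 46.14)

α = 0.24; lower rank = 25 × 0.120 = 3; upper rank = 25 × 0.880 = 22.
The 3rd smallest replicate is 42.28; the 22nd is 46.14.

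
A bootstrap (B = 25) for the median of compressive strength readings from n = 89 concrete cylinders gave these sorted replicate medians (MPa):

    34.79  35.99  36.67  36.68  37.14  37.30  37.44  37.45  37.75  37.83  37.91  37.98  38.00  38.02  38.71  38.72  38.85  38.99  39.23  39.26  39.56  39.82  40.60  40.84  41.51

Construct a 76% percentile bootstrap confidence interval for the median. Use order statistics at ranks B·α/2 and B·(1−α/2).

α = 0.24; lower rank = 25 × 0.120 = 3; upper rank = 25 × 0.880 = 22.
The 3rd smallest replicate is 36.67; the 22nd is 39.82.

(36.67, 39.82)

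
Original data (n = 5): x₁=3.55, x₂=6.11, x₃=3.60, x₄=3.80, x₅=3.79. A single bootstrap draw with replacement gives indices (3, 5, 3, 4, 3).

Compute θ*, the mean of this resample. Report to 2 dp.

Resample values: 3.60, 3.79, 3.60, 3.80, 3.60.
Mean = (3.60 + 3.79 + 3.60 + 3.80 + 3.60) / 5 = 18.390 / 5 = 3.68

θ* = 3.68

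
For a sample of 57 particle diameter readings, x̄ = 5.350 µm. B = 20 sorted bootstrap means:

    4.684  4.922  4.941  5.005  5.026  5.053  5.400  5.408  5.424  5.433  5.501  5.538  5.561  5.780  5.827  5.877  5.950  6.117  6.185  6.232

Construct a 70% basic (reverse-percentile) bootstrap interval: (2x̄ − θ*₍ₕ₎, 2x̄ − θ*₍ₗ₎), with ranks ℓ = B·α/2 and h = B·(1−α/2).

(4.750, 5.759)

Percentile endpoints at ranks 3 and 17: θ*₍3₎ = 4.941, θ*₍17₎ = 5.950.
Basic interval reflects these around x̄:
  lower = 2 × 5.350 − 5.950 = 4.750
  upper = 2 × 5.350 − 4.941 = 5.759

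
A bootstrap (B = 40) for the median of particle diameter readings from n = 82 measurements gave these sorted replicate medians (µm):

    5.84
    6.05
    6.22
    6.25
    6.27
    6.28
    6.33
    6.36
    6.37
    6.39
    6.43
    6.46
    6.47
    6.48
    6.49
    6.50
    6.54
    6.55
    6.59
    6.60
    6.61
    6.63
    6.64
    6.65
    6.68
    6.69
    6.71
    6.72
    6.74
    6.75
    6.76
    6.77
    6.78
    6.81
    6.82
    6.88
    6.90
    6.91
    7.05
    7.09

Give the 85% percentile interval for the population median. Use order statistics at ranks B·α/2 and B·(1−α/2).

α = 0.15; lower rank = 40 × 0.075 = 3; upper rank = 40 × 0.925 = 37.
The 3rd smallest replicate is 6.22; the 37th is 6.90.

(6.22, 6.90)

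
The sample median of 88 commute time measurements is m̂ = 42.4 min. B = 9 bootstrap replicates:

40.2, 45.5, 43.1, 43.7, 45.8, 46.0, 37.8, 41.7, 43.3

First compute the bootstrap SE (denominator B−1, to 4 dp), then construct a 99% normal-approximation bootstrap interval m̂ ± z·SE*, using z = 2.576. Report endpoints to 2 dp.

(35.33, 49.47)

Mean of replicates = 43.0111; sum of squared deviations = 60.2489; SE* = √(60.2489/8) = 2.7443
Margin = 2.576 × 2.7443 = 7.069
Interval: 42.4 ± 7.069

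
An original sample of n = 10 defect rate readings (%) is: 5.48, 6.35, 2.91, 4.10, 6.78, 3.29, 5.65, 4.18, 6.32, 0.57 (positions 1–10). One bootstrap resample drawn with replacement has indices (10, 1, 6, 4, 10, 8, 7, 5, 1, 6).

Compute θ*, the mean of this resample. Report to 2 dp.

Resample values: 0.57, 5.48, 3.29, 4.10, 0.57, 4.18, 5.65, 6.78, 5.48, 3.29.
Mean = (0.57 + 5.48 + 3.29 + 4.10 + 0.57 + 4.18 + 5.65 + 6.78 + 5.48 + 3.29) / 10 = 39.390 / 10 = 3.94

θ* = 3.94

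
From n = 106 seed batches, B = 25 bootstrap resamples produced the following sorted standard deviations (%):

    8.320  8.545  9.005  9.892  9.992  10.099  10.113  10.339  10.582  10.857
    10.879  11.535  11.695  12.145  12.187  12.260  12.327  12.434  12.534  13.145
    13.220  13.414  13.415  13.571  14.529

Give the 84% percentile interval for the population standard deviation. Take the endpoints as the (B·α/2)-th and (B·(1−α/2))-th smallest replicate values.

(8.545, 13.415)

α = 0.16; lower rank = 25 × 0.080 = 2; upper rank = 25 × 0.920 = 23.
The 2nd smallest replicate is 8.545; the 23rd is 13.415.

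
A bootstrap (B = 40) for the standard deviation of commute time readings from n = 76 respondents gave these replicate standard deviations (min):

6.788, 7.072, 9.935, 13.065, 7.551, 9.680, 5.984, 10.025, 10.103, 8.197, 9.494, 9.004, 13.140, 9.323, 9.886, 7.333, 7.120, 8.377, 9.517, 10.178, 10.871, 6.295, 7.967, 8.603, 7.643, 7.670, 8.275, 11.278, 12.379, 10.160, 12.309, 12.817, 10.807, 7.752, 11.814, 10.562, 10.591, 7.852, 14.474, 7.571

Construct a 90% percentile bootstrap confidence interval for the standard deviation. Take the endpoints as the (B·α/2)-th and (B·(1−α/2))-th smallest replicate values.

Sorted replicates: 5.984, 6.295, 6.788, 7.072, 7.120, 7.333, 7.551, 7.571, 7.643, 7.670, 7.752, 7.852, 7.967, 8.197, 8.275, 8.377, 8.603, 9.004, 9.323, 9.494, 9.517, 9.680, 9.886, 9.935, 10.025, 10.103, 10.160, 10.178, 10.562, 10.591, 10.807, 10.871, 11.278, 11.814, 12.309, 12.379, 12.817, 13.065, 13.140, 14.474
α = 0.10; lower rank = 40 × 0.050 = 2; upper rank = 40 × 0.950 = 38.
The 2nd smallest replicate is 6.295; the 38th is 13.065.

(6.295, 13.065)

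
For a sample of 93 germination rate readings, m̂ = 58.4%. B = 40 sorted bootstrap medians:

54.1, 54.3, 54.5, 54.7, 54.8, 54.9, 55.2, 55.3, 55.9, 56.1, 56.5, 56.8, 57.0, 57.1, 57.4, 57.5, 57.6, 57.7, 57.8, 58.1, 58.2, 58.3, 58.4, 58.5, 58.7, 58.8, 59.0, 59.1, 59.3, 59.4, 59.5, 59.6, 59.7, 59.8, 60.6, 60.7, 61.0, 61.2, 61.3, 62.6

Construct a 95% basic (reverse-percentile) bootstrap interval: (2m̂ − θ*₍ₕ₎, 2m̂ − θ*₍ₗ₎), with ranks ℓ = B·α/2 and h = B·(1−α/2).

Percentile endpoints at ranks 1 and 39: θ*₍1₎ = 54.1, θ*₍39₎ = 61.3.
Basic interval reflects these around m̂:
  lower = 2 × 58.4 − 61.3 = 55.5
  upper = 2 × 58.4 − 54.1 = 62.7

(55.5, 62.7)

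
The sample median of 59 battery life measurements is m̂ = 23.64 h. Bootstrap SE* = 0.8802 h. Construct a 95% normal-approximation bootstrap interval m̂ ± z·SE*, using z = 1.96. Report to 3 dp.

(21.915, 25.365)

Margin = 1.96 × 0.8802 = 1.7252
Interval: 23.64 ± 1.7252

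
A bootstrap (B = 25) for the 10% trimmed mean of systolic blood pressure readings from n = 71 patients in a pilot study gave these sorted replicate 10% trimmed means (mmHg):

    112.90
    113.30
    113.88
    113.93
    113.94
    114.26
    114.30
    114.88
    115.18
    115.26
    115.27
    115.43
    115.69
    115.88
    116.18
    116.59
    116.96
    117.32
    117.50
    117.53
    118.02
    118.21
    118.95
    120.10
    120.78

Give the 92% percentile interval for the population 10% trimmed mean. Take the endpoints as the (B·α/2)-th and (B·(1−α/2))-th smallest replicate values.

α = 0.08; lower rank = 25 × 0.040 = 1; upper rank = 25 × 0.960 = 24.
The 1st smallest replicate is 112.90; the 24th is 120.10.

(112.90, 120.10)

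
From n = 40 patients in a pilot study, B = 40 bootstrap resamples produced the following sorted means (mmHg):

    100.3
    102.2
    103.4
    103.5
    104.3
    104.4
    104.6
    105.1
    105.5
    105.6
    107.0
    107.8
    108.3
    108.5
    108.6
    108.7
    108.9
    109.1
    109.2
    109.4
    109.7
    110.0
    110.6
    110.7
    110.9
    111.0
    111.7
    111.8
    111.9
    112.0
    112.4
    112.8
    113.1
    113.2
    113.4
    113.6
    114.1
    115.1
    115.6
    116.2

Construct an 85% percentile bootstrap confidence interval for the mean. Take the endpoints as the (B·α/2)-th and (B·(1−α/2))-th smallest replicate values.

(103.4, 114.1)

α = 0.15; lower rank = 40 × 0.075 = 3; upper rank = 40 × 0.925 = 37.
The 3rd smallest replicate is 103.4; the 37th is 114.1.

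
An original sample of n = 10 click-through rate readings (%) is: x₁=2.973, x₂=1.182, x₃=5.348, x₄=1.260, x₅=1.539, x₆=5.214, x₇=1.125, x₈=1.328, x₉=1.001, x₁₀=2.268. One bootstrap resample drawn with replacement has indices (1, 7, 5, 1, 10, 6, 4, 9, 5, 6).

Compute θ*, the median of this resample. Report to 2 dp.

θ* = 1.90

Resample values: 2.973, 1.125, 1.539, 2.973, 2.268, 5.214, 1.260, 1.001, 1.539, 5.214.
Sorted: 1.001, 1.125, 1.260, 1.539, 1.539, 2.268, 2.973, 2.973, 5.214, 5.214
Median = average of the two middle values = 1.90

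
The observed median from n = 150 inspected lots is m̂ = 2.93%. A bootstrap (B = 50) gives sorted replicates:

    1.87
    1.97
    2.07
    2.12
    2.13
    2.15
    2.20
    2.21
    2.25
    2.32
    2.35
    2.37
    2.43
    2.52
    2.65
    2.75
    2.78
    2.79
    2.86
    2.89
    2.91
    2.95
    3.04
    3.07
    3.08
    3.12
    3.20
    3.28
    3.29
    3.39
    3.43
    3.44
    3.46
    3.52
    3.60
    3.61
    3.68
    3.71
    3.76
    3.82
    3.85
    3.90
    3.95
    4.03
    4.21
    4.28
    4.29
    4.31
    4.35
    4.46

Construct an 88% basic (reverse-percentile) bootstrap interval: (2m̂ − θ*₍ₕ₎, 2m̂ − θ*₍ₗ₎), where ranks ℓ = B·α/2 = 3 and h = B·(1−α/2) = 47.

Percentile endpoints at ranks 3 and 47: θ*₍3₎ = 2.07, θ*₍47₎ = 4.29.
Basic interval reflects these around m̂:
  lower = 2 × 2.93 − 4.29 = 1.57
  upper = 2 × 2.93 − 2.07 = 3.79

(1.57, 3.79)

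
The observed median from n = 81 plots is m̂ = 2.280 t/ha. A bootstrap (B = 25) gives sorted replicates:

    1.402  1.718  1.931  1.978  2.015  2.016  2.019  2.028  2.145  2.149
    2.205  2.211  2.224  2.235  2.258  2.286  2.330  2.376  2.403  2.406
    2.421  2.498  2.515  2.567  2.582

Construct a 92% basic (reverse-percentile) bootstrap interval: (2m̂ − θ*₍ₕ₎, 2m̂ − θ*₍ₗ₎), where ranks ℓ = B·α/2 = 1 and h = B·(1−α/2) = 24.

Percentile endpoints at ranks 1 and 24: θ*₍1₎ = 1.402, θ*₍24₎ = 2.567.
Basic interval reflects these around m̂:
  lower = 2 × 2.280 − 2.567 = 1.993
  upper = 2 × 2.280 − 1.402 = 3.158

(1.993, 3.158)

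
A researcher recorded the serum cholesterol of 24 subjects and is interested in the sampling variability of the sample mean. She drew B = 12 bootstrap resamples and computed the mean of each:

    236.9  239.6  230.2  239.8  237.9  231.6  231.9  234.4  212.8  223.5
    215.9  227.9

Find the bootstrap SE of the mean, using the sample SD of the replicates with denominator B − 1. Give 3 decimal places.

SE* = 8.866

Bootstrap SE is the standard deviation of the 12 replicate means.
Mean of replicates: (236.9 + 239.6 + 230.2 + 239.8 + 237.9 + 231.6 + 231.9 + 234.4 + 212.8 + 223.5 + 215.9 + 227.9) / 12 = 2762.4000 / 12 = 230.2000
Sum of squared deviations: (+6.7000)² + (+9.4000)² + (−0.0000)² + (+9.6000)² + (+7.7000)² + (+1.4000)² + (+1.7000)² + (+4.2000)² + (−17.4000)² + (−6.7000)² + (−14.3000)² + (−2.3000)² = 864.6200
Variance = 864.6200 / 11 = 78.6018
SE* = √78.6018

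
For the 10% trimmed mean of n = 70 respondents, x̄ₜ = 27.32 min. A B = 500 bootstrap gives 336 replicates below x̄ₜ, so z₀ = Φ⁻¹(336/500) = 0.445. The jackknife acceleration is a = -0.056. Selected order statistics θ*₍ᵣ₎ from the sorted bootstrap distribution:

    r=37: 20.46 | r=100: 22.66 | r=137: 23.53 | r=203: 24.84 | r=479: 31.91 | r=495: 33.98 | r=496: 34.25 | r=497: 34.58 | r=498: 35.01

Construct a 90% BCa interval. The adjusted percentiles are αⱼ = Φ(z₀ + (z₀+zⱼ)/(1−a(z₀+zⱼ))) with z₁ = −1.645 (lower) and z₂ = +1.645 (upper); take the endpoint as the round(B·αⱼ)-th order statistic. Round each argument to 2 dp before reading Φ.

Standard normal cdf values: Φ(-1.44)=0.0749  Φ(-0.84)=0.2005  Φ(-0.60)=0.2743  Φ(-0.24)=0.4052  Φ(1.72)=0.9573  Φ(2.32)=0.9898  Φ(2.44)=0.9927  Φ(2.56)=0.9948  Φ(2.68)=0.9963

(22.66, 33.98)

Lower: z₀ + z₁ = 0.445 + (-1.645) = -1.200; 1 − a(z₀+z₁) = 1 − (-0.056)(-1.200) = 0.9328; argument = 0.445 + (-1.200)/0.9328 = -0.8414 → -0.84.
α₁ = Φ(-0.84) = 0.2005; rank = round(500 × 0.2005) = 100; θ*₍100₎ = 22.66.
Upper: z₀ + z₂ = 2.090; 1 − a(z₀+z₂) = 1.1170; argument = 2.3160 → 2.32; α₂ = 0.9898; rank = 495; θ*₍495₎ = 33.98.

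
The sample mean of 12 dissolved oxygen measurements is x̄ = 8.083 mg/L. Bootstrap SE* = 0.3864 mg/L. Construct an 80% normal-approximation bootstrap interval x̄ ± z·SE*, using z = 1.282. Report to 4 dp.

(7.5876, 8.5784)

Margin = 1.282 × 0.3864 = 0.49536
Interval: 8.083 ± 0.49536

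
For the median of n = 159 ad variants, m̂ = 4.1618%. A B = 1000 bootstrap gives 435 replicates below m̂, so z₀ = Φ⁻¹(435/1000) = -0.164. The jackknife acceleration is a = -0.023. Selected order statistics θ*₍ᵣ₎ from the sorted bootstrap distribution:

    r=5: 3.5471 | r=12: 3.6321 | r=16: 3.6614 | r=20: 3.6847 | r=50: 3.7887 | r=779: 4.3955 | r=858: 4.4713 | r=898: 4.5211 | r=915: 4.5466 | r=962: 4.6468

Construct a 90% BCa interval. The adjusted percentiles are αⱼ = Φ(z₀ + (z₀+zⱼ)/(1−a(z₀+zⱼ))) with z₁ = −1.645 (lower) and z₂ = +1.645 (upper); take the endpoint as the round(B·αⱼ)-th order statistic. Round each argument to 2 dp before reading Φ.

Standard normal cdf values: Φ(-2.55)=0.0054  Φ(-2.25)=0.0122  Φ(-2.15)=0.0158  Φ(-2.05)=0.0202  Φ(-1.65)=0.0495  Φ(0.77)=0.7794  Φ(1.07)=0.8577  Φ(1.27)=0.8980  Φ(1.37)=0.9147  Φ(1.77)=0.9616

Lower: z₀ + z₁ = -0.164 + (-1.645) = -1.809; 1 − a(z₀+z₁) = 1 − (-0.023)(-1.809) = 0.9584; argument = -0.164 + (-1.809)/0.9584 = -2.0515 → -2.05.
α₁ = Φ(-2.05) = 0.0202; rank = round(1000 × 0.0202) = 20; θ*₍20₎ = 3.6847.
Upper: z₀ + z₂ = 1.481; 1 − a(z₀+z₂) = 1.0341; argument = 1.2682 → 1.27; α₂ = 0.8980; rank = 898; θ*₍898₎ = 4.5211.

(3.6847, 4.5211)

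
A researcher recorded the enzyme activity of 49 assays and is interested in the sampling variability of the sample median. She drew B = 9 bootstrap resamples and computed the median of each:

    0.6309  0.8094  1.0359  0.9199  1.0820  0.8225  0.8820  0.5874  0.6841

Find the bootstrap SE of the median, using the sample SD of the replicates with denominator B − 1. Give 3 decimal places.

SE* = 0.172

Bootstrap SE is the standard deviation of the 9 replicate medians.
Mean of replicates: (0.6309 + 0.8094 + 1.0359 + 0.9199 + 1.0820 + 0.8225 + 0.8820 + 0.5874 + 0.6841) / 9 = 7.45410 / 9 = 0.82823
Sum of squared deviations: (−0.19733)² + (−0.01883)² + (+0.20767)² + (+0.09167)² + (+0.25377)² + (−0.00573)² + (+0.05377)² + (−0.24083)² + (−0.14413)² = 0.23692
Variance = 0.23692 / 8 = 0.02961
SE* = √0.02961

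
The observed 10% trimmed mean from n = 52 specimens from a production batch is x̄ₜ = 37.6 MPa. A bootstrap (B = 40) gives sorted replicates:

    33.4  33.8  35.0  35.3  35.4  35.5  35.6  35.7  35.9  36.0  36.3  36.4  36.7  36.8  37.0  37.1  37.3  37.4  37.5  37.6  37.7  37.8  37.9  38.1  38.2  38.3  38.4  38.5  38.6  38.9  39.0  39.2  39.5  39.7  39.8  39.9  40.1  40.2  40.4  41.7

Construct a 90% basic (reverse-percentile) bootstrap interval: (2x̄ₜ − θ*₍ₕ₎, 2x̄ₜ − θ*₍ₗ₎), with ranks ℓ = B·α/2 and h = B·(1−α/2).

Percentile endpoints at ranks 2 and 38: θ*₍2₎ = 33.8, θ*₍38₎ = 40.2.
Basic interval reflects these around x̄ₜ:
  lower = 2 × 37.6 − 40.2 = 35.0
  upper = 2 × 37.6 − 33.8 = 41.4

(35.0, 41.4)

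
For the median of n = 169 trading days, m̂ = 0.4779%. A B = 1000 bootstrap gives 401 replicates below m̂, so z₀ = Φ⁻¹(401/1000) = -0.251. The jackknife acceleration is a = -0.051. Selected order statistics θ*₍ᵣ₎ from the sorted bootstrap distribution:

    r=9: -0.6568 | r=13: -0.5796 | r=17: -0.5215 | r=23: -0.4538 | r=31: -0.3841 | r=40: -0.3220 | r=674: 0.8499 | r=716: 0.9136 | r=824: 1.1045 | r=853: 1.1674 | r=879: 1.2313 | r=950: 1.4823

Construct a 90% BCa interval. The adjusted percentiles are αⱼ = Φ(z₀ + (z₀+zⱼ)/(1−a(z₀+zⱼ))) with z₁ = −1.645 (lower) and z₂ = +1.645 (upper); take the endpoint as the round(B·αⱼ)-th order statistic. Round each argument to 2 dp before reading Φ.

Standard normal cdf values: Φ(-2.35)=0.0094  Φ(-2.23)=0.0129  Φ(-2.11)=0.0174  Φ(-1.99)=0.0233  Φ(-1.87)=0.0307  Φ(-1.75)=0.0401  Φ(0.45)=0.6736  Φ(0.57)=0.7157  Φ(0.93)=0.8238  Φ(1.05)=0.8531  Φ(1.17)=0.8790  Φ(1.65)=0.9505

Lower: z₀ + z₁ = -0.251 + (-1.645) = -1.896; 1 − a(z₀+z₁) = 1 − (-0.051)(-1.896) = 0.9033; argument = -0.251 + (-1.896)/0.9033 = -2.3500 → -2.35.
α₁ = Φ(-2.35) = 0.0094; rank = round(1000 × 0.0094) = 9; θ*₍9₎ = -0.6568.
Upper: z₀ + z₂ = 1.394; 1 − a(z₀+z₂) = 1.0711; argument = 1.0505 → 1.05; α₂ = 0.8531; rank = 853; θ*₍853₎ = 1.1674.

(-0.6568, 1.1674)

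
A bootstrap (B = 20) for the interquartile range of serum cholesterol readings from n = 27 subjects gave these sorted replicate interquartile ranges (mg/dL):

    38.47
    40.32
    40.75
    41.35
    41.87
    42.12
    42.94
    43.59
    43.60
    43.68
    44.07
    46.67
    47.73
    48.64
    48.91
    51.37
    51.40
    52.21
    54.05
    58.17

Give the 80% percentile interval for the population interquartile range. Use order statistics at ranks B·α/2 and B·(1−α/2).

(40.32, 52.21)

α = 0.20; lower rank = 20 × 0.100 = 2; upper rank = 20 × 0.900 = 18.
The 2nd smallest replicate is 40.32; the 18th is 52.21.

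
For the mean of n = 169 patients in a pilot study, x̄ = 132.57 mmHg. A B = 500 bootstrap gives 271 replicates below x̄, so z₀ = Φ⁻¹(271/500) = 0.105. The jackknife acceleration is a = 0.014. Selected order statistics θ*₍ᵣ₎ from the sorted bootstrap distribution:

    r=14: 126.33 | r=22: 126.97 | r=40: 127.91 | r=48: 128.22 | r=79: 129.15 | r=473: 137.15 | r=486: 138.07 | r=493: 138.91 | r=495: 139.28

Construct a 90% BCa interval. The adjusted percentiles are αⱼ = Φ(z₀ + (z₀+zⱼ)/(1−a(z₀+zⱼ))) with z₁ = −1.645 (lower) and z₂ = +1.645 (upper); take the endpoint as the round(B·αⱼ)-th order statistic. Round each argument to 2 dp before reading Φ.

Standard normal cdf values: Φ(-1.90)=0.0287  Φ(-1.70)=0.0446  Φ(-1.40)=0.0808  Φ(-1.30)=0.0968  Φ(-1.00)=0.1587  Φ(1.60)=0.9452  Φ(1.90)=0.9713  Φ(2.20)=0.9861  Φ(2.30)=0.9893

(127.91, 138.07)

Lower: z₀ + z₁ = 0.105 + (-1.645) = -1.540; 1 − a(z₀+z₁) = 1 − (0.014)(-1.540) = 1.0216; argument = 0.105 + (-1.540)/1.0216 = -1.4025 → -1.40.
α₁ = Φ(-1.40) = 0.0808; rank = round(500 × 0.0808) = 40; θ*₍40₎ = 127.91.
Upper: z₀ + z₂ = 1.750; 1 − a(z₀+z₂) = 0.9755; argument = 1.8990 → 1.90; α₂ = 0.9713; rank = 486; θ*₍486₎ = 138.07.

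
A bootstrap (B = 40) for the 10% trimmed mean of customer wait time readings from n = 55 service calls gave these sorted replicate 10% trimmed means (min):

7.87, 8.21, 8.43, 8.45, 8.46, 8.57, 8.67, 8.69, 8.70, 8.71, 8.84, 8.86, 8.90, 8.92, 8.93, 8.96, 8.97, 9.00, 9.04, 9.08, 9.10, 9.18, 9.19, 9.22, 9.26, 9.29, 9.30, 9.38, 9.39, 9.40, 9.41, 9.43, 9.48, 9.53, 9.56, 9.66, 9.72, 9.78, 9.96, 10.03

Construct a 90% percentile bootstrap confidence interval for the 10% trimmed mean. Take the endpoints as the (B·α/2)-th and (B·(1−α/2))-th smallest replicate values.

(8.21, 9.78)

α = 0.10; lower rank = 40 × 0.050 = 2; upper rank = 40 × 0.950 = 38.
The 2nd smallest replicate is 8.21; the 38th is 9.78.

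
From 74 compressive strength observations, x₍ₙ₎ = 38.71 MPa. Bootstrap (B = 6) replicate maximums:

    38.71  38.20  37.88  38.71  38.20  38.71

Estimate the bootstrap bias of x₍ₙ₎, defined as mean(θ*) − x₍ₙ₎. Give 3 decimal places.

mean(θ*) = (38.71 + 38.20 + 37.88 + 38.71 + 38.20 + 38.71) / 6 = 38.4017
bias = 38.4017 − 38.71

bias = −0.308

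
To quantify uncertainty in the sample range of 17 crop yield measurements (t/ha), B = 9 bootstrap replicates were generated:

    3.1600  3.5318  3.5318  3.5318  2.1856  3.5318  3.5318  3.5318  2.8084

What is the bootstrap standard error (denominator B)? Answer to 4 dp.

SE* = 0.4486

Bootstrap SE is the standard deviation of the 9 replicate ranges.
Mean of replicates: (3.1600 + 3.5318 + 3.5318 + 3.5318 + 2.1856 + 3.5318 + 3.5318 + 3.5318 + 2.8084) / 9 = 29.34480 / 9 = 3.26053
Sum of squared deviations: (−0.10053)² + (+0.27127)² + (+0.27127)² + (+0.27127)² + (−1.07493)² + (+0.27127)² + (+0.27127)² + (+0.27127)² + (−0.45213)² = 1.81153
Variance = 1.81153 / 9 = 0.20128
SE* = √0.20128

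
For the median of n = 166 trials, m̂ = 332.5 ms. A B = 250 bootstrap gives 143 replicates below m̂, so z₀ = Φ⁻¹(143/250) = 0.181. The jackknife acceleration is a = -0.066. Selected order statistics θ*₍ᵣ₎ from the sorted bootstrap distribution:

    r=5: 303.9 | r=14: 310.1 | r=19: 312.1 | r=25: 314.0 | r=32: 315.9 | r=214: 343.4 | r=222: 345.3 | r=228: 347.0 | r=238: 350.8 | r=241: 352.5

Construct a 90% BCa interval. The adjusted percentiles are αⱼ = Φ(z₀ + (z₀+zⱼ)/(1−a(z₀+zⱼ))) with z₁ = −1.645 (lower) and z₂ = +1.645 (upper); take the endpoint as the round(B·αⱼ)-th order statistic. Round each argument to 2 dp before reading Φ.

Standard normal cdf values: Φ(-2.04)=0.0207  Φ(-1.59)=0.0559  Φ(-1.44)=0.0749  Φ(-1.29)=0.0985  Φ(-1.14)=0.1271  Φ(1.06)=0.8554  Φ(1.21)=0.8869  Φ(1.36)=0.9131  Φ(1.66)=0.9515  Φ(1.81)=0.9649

(312.1, 352.5)

Lower: z₀ + z₁ = 0.181 + (-1.645) = -1.464; 1 − a(z₀+z₁) = 1 − (-0.066)(-1.464) = 0.9034; argument = 0.181 + (-1.464)/0.9034 = -1.4396 → -1.44.
α₁ = Φ(-1.44) = 0.0749; rank = round(250 × 0.0749) = 19; θ*₍19₎ = 312.1.
Upper: z₀ + z₂ = 1.826; 1 − a(z₀+z₂) = 1.1205; argument = 1.8106 → 1.81; α₂ = 0.9649; rank = 241; θ*₍241₎ = 352.5.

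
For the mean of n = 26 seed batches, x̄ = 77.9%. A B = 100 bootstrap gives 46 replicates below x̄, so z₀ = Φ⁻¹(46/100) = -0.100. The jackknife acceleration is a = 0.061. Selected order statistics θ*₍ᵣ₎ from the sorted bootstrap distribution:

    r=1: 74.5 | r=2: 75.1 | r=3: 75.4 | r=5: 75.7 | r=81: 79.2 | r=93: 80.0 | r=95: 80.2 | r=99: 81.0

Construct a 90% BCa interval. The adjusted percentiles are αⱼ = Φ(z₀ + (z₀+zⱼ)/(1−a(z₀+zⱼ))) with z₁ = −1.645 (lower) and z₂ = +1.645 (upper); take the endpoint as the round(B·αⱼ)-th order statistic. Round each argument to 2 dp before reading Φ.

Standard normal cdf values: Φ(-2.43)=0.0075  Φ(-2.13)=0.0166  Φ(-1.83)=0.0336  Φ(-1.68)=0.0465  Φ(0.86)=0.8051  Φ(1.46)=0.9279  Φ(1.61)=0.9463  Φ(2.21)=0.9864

(75.7, 80.2)

Lower: z₀ + z₁ = -0.100 + (-1.645) = -1.745; 1 − a(z₀+z₁) = 1 − (0.061)(-1.745) = 1.1064; argument = -0.100 + (-1.745)/1.1064 = -1.6771 → -1.68.
α₁ = Φ(-1.68) = 0.0465; rank = round(100 × 0.0465) = 5; θ*₍5₎ = 75.7.
Upper: z₀ + z₂ = 1.545; 1 − a(z₀+z₂) = 0.9058; argument = 1.6058 → 1.61; α₂ = 0.9463; rank = 95; θ*₍95₎ = 80.2.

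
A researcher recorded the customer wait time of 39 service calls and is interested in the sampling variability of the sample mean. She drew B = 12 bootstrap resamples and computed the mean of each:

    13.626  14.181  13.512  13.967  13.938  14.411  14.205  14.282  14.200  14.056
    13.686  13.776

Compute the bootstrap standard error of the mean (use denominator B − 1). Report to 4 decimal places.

SE* = 0.2854

Bootstrap SE is the standard deviation of the 12 replicate means.
Mean of replicates: (13.626 + 14.181 + 13.512 + 13.967 + 13.938 + 14.411 + 14.205 + 14.282 + 14.200 + 14.056 + 13.686 + 13.776) / 12 = 167.84000 / 12 = 13.98667
Sum of squared deviations: (−0.36067)² + (+0.19433)² + (−0.47467)² + (−0.01967)² + (−0.04867)² + (+0.42433)² + (+0.21833)² + (+0.29533)² + (+0.21333)² + (+0.06933)² + (−0.30067)² + (−0.21067)² = 0.89596
Variance = 0.89596 / 11 = 0.08145
SE* = √0.08145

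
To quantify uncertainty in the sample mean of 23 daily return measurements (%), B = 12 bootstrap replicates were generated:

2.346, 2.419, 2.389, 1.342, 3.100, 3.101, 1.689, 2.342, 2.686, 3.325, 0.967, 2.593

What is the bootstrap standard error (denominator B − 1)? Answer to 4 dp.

SE* = 0.7148

Bootstrap SE is the standard deviation of the 12 replicate means.
Mean of replicates: (2.346 + 2.419 + 2.389 + 1.342 + 3.100 + 3.101 + 1.689 + 2.342 + 2.686 + 3.325 + 0.967 + 2.593) / 12 = 28.29900 / 12 = 2.35825
Sum of squared deviations: (−0.01225)² + (+0.06075)² + (+0.03075)² + (−1.01625)² + (+0.74175)² + (+0.74275)² + (−0.66925)² + (−0.01625)² + (+0.32775)² + (+0.96675)² + (−1.39125)² + (+0.23475)² = 5.62029
Variance = 5.62029 / 11 = 0.51094
SE* = √0.51094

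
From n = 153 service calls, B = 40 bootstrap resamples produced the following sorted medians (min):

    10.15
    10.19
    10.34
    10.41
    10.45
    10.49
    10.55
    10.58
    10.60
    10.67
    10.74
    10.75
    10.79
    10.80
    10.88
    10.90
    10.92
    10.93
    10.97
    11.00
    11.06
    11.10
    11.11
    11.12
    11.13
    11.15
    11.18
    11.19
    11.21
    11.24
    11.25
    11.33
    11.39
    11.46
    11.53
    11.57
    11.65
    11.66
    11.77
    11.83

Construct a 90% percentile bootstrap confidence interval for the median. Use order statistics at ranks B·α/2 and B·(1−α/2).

(10.19, 11.66)

α = 0.10; lower rank = 40 × 0.050 = 2; upper rank = 40 × 0.950 = 38.
The 2nd smallest replicate is 10.19; the 38th is 11.66.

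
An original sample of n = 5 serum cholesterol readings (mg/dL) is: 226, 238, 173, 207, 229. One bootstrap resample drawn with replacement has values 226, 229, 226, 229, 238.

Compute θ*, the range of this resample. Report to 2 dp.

θ* = 12.00

Range = 238 − 226 = 12.00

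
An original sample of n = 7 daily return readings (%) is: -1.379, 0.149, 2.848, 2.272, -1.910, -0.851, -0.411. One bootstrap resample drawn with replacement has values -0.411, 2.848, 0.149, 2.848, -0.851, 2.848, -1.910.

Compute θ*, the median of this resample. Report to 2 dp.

θ* = 0.15

Sorted: -1.910, -0.851, -0.411, 0.149, 2.848, 2.848, 2.848
Median = middle value = 0.15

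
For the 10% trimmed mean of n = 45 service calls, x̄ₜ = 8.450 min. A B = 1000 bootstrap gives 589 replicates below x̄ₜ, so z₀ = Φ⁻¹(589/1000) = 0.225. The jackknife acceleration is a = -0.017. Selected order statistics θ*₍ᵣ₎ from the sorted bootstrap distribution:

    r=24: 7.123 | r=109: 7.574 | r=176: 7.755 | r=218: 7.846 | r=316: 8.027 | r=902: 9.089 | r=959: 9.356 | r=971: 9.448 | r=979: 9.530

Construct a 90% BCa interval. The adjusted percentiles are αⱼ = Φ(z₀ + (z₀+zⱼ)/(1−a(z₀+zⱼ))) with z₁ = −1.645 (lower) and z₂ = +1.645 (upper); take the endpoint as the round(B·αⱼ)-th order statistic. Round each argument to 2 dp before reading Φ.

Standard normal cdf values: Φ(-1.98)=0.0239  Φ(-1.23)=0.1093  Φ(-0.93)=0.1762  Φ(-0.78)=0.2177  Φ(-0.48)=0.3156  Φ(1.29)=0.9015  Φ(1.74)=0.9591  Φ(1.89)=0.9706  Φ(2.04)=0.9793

(7.574, 9.530)

Lower: z₀ + z₁ = 0.225 + (-1.645) = -1.420; 1 − a(z₀+z₁) = 1 − (-0.017)(-1.420) = 0.9759; argument = 0.225 + (-1.420)/0.9759 = -1.2301 → -1.23.
α₁ = Φ(-1.23) = 0.1093; rank = round(1000 × 0.1093) = 109; θ*₍109₎ = 7.574.
Upper: z₀ + z₂ = 1.870; 1 − a(z₀+z₂) = 1.0318; argument = 2.0374 → 2.04; α₂ = 0.9793; rank = 979; θ*₍979₎ = 9.530.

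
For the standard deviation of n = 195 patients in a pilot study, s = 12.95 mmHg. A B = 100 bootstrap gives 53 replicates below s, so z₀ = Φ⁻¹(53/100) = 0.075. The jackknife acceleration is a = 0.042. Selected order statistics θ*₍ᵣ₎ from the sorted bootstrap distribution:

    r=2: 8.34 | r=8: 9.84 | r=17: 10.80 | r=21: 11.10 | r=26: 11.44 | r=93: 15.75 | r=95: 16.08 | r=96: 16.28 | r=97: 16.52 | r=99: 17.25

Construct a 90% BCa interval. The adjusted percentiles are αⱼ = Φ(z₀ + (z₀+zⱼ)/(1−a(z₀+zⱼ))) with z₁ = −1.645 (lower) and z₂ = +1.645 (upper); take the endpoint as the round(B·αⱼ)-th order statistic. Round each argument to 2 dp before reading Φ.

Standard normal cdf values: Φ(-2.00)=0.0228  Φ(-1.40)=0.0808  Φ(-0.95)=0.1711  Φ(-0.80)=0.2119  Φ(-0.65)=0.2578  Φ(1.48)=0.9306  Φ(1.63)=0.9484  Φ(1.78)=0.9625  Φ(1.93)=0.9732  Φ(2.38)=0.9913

Lower: z₀ + z₁ = 0.075 + (-1.645) = -1.570; 1 − a(z₀+z₁) = 1 − (0.042)(-1.570) = 1.0659; argument = 0.075 + (-1.570)/1.0659 = -1.3979 → -1.40.
α₁ = Φ(-1.40) = 0.0808; rank = round(100 × 0.0808) = 8; θ*₍8₎ = 9.84.
Upper: z₀ + z₂ = 1.720; 1 − a(z₀+z₂) = 0.9278; argument = 1.9289 → 1.93; α₂ = 0.9732; rank = 97; θ*₍97₎ = 16.52.

(9.84, 16.52)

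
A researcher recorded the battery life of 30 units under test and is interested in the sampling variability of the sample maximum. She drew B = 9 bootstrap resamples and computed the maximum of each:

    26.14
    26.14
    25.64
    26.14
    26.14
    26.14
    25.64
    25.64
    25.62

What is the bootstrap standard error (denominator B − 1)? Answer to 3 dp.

SE* = 0.266

Bootstrap SE is the standard deviation of the 9 replicate maximums.
Mean of replicates: (26.14 + 26.14 + 25.64 + 26.14 + 26.14 + 26.14 + 25.64 + 25.64 + 25.62) / 9 = 233.2400 / 9 = 25.9156
Sum of squared deviations: (+0.2244)² + (+0.2244)² + (−0.2756)² + (+0.2244)² + (+0.2244)² + (+0.2244)² + (−0.2756)² + (−0.2756)² + (−0.2956)² = 0.5670
Variance = 0.5670 / 8 = 0.0709
SE* = √0.0709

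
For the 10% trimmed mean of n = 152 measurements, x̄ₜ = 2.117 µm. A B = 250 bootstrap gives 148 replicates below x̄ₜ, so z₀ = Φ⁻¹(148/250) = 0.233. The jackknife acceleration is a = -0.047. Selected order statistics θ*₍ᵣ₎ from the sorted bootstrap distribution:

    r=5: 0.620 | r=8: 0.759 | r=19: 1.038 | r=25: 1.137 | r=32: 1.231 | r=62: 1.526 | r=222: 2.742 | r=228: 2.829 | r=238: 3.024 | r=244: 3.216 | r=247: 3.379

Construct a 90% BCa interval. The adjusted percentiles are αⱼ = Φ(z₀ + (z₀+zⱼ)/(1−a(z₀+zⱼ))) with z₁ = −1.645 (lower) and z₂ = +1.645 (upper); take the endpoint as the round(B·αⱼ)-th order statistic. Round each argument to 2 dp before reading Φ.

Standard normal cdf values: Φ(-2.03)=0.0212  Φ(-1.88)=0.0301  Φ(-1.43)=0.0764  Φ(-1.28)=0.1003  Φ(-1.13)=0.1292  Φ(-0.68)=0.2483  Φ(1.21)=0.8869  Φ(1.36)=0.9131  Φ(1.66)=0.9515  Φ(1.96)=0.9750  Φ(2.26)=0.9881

Lower: z₀ + z₁ = 0.233 + (-1.645) = -1.412; 1 − a(z₀+z₁) = 1 − (-0.047)(-1.412) = 0.9336; argument = 0.233 + (-1.412)/0.9336 = -1.2794 → -1.28.
α₁ = Φ(-1.28) = 0.1003; rank = round(250 × 0.1003) = 25; θ*₍25₎ = 1.137.
Upper: z₀ + z₂ = 1.878; 1 − a(z₀+z₂) = 1.0883; argument = 1.9587 → 1.96; α₂ = 0.9750; rank = 244; θ*₍244₎ = 3.216.

(1.137, 3.216)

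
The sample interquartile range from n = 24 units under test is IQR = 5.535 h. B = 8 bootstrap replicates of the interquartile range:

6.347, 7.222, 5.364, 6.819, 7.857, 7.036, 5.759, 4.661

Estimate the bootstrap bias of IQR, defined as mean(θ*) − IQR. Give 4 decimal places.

bias = +0.8481

mean(θ*) = (6.347 + 7.222 + 5.364 + 6.819 + 7.857 + 7.036 + 5.759 + 4.661) / 8 = 6.38312
bias = 6.38312 − 5.535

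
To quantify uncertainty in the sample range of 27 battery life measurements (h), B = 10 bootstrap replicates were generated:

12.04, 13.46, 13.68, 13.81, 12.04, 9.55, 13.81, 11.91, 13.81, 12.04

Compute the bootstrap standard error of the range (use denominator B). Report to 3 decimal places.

SE* = 1.304

Bootstrap SE is the standard deviation of the 10 replicate ranges.
Mean of replicates: (12.04 + 13.46 + 13.68 + 13.81 + 12.04 + 9.55 + 13.81 + 11.91 + 13.81 + 12.04) / 10 = 126.1500 / 10 = 12.6150
Sum of squared deviations: (−0.5750)² + (+0.8450)² + (+1.0650)² + (+1.1950)² + (−0.5750)² + (−3.0650)² + (+1.1950)² + (−0.7050)² + (+1.1950)² + (−0.5750)² = 17.0155
Variance = 17.0155 / 10 = 1.7015
SE* = √1.7015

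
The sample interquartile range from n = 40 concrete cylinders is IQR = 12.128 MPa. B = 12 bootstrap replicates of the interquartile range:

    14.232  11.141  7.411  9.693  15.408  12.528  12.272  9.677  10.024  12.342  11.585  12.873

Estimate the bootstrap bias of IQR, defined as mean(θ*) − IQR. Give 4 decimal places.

bias = −0.5292

mean(θ*) = (14.232 + 11.141 + 7.411 + 9.693 + 15.408 + 12.528 + 12.272 + 9.677 + 10.024 + 12.342 + 11.585 + 12.873) / 12 = 11.59883
bias = 11.59883 − 12.128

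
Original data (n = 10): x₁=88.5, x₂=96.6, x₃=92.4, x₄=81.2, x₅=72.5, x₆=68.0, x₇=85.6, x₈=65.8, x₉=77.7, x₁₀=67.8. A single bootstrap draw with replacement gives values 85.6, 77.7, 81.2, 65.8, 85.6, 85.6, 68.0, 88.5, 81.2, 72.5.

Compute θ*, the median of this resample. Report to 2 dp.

Sorted: 65.8, 68.0, 72.5, 77.7, 81.2, 81.2, 85.6, 85.6, 85.6, 88.5
Median = average of the two middle values = 81.20

θ* = 81.20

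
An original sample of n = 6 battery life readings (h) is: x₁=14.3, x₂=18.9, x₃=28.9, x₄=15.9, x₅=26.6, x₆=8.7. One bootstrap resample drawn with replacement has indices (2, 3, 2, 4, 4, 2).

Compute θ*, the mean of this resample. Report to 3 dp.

θ* = 19.567

Resample values: 18.9, 28.9, 18.9, 15.9, 15.9, 18.9.
Mean = (18.9 + 28.9 + 18.9 + 15.9 + 15.9 + 18.9) / 6 = 117.40 / 6 = 19.567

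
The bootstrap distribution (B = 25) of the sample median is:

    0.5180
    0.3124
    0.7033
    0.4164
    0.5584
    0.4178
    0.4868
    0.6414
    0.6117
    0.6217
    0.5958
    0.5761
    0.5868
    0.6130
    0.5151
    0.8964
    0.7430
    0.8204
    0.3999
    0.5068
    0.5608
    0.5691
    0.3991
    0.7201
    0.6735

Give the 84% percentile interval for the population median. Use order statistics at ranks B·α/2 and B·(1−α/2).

Sorted replicates: 0.3124, 0.3991, 0.3999, 0.4164, 0.4178, 0.4868, 0.5068, 0.5151, 0.5180, 0.5584, 0.5608, 0.5691, 0.5761, 0.5868, 0.5958, 0.6117, 0.6130, 0.6217, 0.6414, 0.6735, 0.7033, 0.7201, 0.7430, 0.8204, 0.8964
α = 0.16; lower rank = 25 × 0.080 = 2; upper rank = 25 × 0.920 = 23.
The 2nd smallest replicate is 0.3991; the 23rd is 0.7430.

(0.3991, 0.7430)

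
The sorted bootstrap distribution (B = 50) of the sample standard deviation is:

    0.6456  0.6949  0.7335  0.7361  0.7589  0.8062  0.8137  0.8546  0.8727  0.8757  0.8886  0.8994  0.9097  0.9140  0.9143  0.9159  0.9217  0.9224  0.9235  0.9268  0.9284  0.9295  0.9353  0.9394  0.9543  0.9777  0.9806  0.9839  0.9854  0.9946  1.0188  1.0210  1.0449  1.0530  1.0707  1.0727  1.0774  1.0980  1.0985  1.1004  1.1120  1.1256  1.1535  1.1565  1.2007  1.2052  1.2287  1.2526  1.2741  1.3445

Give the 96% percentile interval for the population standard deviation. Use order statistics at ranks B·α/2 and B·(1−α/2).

(0.6456, 1.2741)

α = 0.04; lower rank = 50 × 0.020 = 1; upper rank = 50 × 0.980 = 49.
The 1st smallest replicate is 0.6456; the 49th is 1.2741.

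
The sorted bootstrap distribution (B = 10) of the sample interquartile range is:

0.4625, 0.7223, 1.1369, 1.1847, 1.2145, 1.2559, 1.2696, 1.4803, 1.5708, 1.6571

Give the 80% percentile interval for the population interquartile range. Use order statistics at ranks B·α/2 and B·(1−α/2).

(0.4625, 1.5708)

α = 0.20; lower rank = 10 × 0.100 = 1; upper rank = 10 × 0.900 = 9.
The 1st smallest replicate is 0.4625; the 9th is 1.5708.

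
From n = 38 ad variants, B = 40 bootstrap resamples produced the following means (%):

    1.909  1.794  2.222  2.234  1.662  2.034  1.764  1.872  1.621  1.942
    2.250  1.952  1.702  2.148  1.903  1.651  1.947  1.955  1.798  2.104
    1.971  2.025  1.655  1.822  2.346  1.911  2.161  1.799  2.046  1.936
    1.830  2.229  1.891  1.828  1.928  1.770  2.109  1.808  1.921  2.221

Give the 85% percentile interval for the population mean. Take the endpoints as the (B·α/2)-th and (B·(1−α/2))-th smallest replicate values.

(1.655, 2.229)

Sorted replicates: 1.621, 1.651, 1.655, 1.662, 1.702, 1.764, 1.770, 1.794, 1.798, 1.799, 1.808, 1.822, 1.828, 1.830, 1.872, 1.891, 1.903, 1.909, 1.911, 1.921, 1.928, 1.936, 1.942, 1.947, 1.952, 1.955, 1.971, 2.025, 2.034, 2.046, 2.104, 2.109, 2.148, 2.161, 2.221, 2.222, 2.229, 2.234, 2.250, 2.346
α = 0.15; lower rank = 40 × 0.075 = 3; upper rank = 40 × 0.925 = 37.
The 3rd smallest replicate is 1.655; the 37th is 2.229.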